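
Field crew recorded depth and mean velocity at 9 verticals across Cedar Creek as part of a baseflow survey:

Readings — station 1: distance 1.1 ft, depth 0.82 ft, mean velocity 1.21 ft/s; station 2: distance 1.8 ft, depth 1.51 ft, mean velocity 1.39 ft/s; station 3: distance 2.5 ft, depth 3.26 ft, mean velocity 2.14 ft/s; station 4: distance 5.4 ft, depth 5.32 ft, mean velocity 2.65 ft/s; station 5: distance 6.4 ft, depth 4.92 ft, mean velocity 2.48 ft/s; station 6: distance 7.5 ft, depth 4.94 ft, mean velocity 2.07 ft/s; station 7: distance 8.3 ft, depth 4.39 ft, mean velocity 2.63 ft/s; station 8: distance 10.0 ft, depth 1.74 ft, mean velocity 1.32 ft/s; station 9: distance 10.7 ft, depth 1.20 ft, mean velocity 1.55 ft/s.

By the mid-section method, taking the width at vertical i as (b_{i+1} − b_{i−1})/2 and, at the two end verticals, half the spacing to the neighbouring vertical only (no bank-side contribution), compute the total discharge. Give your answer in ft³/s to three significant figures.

82.2 ft³/s

w_1 = (1.8 − 1.1)/2 = 0.35 ft; q_1 = 1.21 × 0.82 × 0.35 = 0.3473 ft³/s
w_2 = (2.5 − 1.1)/2 = 0.7 ft; q_2 = 1.39 × 1.51 × 0.7 = 1.469 ft³/s
w_3 = (5.4 − 1.8)/2 = 1.8 ft; q_3 = 2.14 × 3.26 × 1.8 = 12.56 ft³/s
w_4 = (6.4 − 2.5)/2 = 1.95 ft; q_4 = 2.65 × 5.32 × 1.95 = 27.49 ft³/s
w_5 = (7.5 − 5.4)/2 = 1.05 ft; q_5 = 2.48 × 4.92 × 1.05 = 12.81 ft³/s
w_6 = (8.3 − 6.4)/2 = 0.95 ft; q_6 = 2.07 × 4.94 × 0.95 = 9.715 ft³/s
w_7 = (10.0 − 7.5)/2 = 1.25 ft; q_7 = 2.63 × 4.39 × 1.25 = 14.43 ft³/s
w_8 = (10.7 − 8.3)/2 = 1.2 ft; q_8 = 1.32 × 1.74 × 1.2 = 2.756 ft³/s
w_9 = (10.7 − 10.0)/2 = 0.35 ft; q_9 = 1.55 × 1.20 × 0.35 = 0.6510 ft³/s
Q = Σ qᵢ = 82.23 ft³/s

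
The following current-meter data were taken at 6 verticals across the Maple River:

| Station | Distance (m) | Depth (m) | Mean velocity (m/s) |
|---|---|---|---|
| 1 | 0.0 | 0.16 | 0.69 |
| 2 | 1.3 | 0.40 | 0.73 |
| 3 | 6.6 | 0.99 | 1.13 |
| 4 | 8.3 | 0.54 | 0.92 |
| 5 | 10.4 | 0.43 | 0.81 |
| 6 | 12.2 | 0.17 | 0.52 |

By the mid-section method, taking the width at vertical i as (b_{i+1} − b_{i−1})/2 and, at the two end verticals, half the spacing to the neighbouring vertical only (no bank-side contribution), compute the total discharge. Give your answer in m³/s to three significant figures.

6.65 m³/s

w_1 = (1.3 − 0.0)/2 = 0.65 m; q_1 = 0.69 × 0.16 × 0.65 = 0.07176 m³/s
w_2 = (6.6 − 0.0)/2 = 3.3 m; q_2 = 0.73 × 0.40 × 3.3 = 0.9636 m³/s
w_3 = (8.3 − 1.3)/2 = 3.5 m; q_3 = 1.13 × 0.99 × 3.5 = 3.915 m³/s
w_4 = (10.4 − 6.6)/2 = 1.9 m; q_4 = 0.92 × 0.54 × 1.9 = 0.9439 m³/s
w_5 = (12.2 − 8.3)/2 = 1.95 m; q_5 = 0.81 × 0.43 × 1.95 = 0.6792 m³/s
w_6 = (12.2 − 10.4)/2 = 0.9 m; q_6 = 0.52 × 0.17 × 0.9 = 0.07956 m³/s
Q = Σ qᵢ = 6.653 m³/s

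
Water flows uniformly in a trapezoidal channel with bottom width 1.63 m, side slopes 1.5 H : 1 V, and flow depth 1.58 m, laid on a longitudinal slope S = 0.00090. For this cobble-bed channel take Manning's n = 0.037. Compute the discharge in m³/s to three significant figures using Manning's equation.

A = (b + z·y)·y = (1.63 + 1.5×1.58)×1.58 = 6.320 m²
P = b + 2y√(1+z²) = 1.63 + 2×1.58×√(1+1.5²) = 7.327 m
R = A/P = 6.320/7.327 = 0.8626 m
Q = (1/n)·A·R^(2/3)·S^(1/2) = (1/0.037) × 6.320 × 0.8626^(2/3) × 0.00090^(1/2) = 4.643 m³/s

4.64 m³/s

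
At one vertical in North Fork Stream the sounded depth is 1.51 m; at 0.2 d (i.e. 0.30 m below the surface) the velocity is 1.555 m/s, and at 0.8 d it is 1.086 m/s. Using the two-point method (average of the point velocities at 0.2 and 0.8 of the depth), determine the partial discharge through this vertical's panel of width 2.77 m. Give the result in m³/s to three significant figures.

5.52 m³/s

v̄ = (1.555 + 1.086) / 2 = 1.321 m/s
q = v̄ × d × w = 1.321 × 1.51 × 2.77 = 5.523 m³/s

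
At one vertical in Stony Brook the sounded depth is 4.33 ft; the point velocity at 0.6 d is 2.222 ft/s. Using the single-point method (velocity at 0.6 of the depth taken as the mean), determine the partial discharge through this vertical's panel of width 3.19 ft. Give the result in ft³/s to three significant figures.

v̄ = v₀.₆ = 2.222 ft/s
q = v̄ × d × w = 2.222 × 4.33 × 3.19 = 30.69 ft³/s

30.7 ft³/s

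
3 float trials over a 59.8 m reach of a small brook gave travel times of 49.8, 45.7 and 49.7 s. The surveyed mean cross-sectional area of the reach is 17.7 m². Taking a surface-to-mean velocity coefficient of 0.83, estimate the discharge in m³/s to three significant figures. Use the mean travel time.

18.2 m³/s

t̄ = (49.8 + 45.7 + 49.7) / 3 = 48.4 s
v_surface = L / t̄ = 59.8 / 48.4 = 1.236 m/s
v_mean = 0.83 × 1.236 = 1.025 m/s
Q = A × v_mean = 17.7 × 1.025 = 18.15 m³/s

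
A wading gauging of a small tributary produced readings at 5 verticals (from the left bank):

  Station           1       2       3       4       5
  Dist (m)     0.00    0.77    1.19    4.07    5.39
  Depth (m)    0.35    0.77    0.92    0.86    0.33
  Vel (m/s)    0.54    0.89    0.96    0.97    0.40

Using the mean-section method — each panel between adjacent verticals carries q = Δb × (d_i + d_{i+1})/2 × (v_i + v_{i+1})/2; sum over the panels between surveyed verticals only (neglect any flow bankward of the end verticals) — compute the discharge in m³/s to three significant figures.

Panel 1-2: Δb = 0.77 m, d̄ = (0.35+0.77)/2 = 0.56, v̄ = (0.54+0.89)/2 = 0.715 → q = 0.77×0.56×0.715 = 0.3083 m³/s
Panel 2-3: Δb = 0.42 m, d̄ = (0.77+0.92)/2 = 0.845, v̄ = (0.89+0.96)/2 = 0.925 → q = 0.42×0.845×0.925 = 0.3283 m³/s
Panel 3-4: Δb = 2.88 m, d̄ = (0.92+0.86)/2 = 0.89, v̄ = (0.96+0.97)/2 = 0.965 → q = 2.88×0.89×0.965 = 2.473 m³/s
Panel 4-5: Δb = 1.32 m, d̄ = (0.86+0.33)/2 = 0.595, v̄ = (0.97+0.40)/2 = 0.685 → q = 1.32×0.595×0.685 = 0.5380 m³/s
Q = Σ q = 3.648 m³/s

3.65 m³/s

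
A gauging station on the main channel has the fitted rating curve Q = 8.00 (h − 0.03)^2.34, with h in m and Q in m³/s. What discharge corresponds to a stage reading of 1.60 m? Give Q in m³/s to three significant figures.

Q = 8.00 × (1.60 − 0.03)^2.34 = 8.00 × 1.57^2.34 = 22.99 m³/s

23.0 m³/s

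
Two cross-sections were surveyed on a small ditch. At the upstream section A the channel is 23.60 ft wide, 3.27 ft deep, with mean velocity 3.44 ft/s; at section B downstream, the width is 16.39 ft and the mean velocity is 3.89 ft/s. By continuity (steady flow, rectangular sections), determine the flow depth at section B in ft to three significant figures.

Q = A₁V₁ = (23.60×3.27) × 3.44 = 265.5 ft³/s
d₂ = Q/(b₂ V₂) = 265.5/(16.39×3.89) = 4.164 ft

4.16 ft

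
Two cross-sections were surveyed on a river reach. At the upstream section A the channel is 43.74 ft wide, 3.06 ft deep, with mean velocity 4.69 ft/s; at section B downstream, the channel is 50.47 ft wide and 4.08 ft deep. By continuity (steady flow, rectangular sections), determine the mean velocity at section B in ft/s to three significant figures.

Q = A₁V₁ = (43.74×3.06) × 4.69 = 627.7 ft³/s
A₂ = 50.47 × 4.08 = 205.9 ft²
V₂ = Q/A₂ = 627.7/205.9 = 3.048 ft/s

3.05 ft/s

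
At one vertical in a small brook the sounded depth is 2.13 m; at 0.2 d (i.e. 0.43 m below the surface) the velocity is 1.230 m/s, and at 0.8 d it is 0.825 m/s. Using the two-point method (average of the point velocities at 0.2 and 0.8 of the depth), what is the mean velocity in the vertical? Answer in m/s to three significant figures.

v̄ = (1.230 + 0.825) / 2 = 1.028 m/s

1.03 m/s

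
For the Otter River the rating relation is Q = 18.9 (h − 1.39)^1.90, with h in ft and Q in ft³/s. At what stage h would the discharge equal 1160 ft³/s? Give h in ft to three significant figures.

h − h₀ = (Q/C)^(1/b) = (1160/18.9)^(1/1.90) = 8.731 ft
h = 1.39 + 8.731 = 10.12 ft

10.1 ft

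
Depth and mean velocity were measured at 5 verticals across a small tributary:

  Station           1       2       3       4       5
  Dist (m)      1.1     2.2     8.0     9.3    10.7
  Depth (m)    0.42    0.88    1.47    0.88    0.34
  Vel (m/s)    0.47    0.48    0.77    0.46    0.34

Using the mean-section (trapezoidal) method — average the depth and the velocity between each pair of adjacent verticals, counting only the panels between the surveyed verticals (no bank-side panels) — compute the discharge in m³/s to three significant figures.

5.88 m³/s

Panel 1-2: Δb = 1.1 m, d̄ = (0.42+0.88)/2 = 0.65, v̄ = (0.47+0.48)/2 = 0.475 → q = 1.1×0.65×0.475 = 0.3396 m³/s
Panel 2-3: Δb = 5.8 m, d̄ = (0.88+1.47)/2 = 1.175, v̄ = (0.48+0.77)/2 = 0.625 → q = 5.8×1.175×0.625 = 4.259 m³/s
Panel 3-4: Δb = 1.3 m, d̄ = (1.47+0.88)/2 = 1.175, v̄ = (0.77+0.46)/2 = 0.615 → q = 1.3×1.175×0.615 = 0.9394 m³/s
Panel 4-5: Δb = 1.4 m, d̄ = (0.88+0.34)/2 = 0.61, v̄ = (0.46+0.34)/2 = 0.4 → q = 1.4×0.61×0.4 = 0.3416 m³/s
Q = Σ q = 5.880 m³/s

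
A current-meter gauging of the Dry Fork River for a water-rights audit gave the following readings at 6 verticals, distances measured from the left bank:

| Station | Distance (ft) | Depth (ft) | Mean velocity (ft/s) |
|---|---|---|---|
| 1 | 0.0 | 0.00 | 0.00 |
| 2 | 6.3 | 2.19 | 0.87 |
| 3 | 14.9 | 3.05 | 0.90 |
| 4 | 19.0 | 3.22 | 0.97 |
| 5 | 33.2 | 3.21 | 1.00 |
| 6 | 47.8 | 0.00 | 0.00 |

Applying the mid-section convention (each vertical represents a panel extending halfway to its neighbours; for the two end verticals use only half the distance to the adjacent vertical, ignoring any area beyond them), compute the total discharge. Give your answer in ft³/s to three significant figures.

w_2 = (14.9 − 0.0)/2 = 7.45 ft; q_2 = 0.87 × 2.19 × 7.45 = 14.19 ft³/s
w_3 = (19.0 − 6.3)/2 = 6.35 ft; q_3 = 0.90 × 3.05 × 6.35 = 17.43 ft³/s
w_4 = (33.2 − 14.9)/2 = 9.15 ft; q_4 = 0.97 × 3.22 × 9.15 = 28.58 ft³/s
w_5 = (47.8 − 19.0)/2 = 14.4 ft; q_5 = 1.00 × 3.21 × 14.4 = 46.22 ft³/s
Stations 1, 6 contribute zero (depth or velocity is 0).
Q = Σ qᵢ = 106.4 ft³/s

106 ft³/s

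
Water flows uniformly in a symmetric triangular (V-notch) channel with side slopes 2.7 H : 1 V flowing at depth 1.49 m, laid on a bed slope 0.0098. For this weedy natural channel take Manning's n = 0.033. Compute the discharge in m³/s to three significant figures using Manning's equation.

A = z·y² = 2.7×1.49² = 5.994 m²
P = 2y√(1+z²) = 2×1.49×√(1+2.7²) = 8.580 m
R = A/P = 5.994/8.580 = 0.6986 m
Q = (1/n)·A·R^(2/3)·S^(1/2) = (1/0.033) × 5.994 × 0.6986^(2/3) × 0.0098^(1/2) = 14.16 m³/s

14.2 m³/s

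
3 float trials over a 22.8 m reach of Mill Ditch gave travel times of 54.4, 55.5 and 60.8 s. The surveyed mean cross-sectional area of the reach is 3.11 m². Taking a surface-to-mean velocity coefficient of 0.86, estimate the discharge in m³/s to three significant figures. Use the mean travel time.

t̄ = (54.4 + 55.5 + 60.8) / 3 = 56.9 s
v_surface = L / t̄ = 22.8 / 56.9 = 0.4007 m/s
v_mean = 0.86 × 0.4007 = 0.3446 m/s
Q = A × v_mean = 3.11 × 0.3446 = 1.072 m³/s

1.07 m³/s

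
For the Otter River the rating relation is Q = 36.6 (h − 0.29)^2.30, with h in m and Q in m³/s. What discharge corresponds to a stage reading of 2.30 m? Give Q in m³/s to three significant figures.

Q = 36.6 × (2.30 − 0.29)^2.30 = 36.6 × 2.01^2.30 = 182.3 m³/s

182 m³/s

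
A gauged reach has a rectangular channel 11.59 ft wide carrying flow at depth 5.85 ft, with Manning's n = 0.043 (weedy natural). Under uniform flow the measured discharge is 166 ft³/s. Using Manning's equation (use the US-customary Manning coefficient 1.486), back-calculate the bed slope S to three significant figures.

0.00121

A = b·y = 11.59 × 5.85 = 67.80 ft²
P = b + 2y = 11.59 + 2×5.85 = 23.29 ft
R = A/P = 67.80/23.29 = 2.911 ft
S = (Q·n / (1.486·A·R^(2/3)))² = (166×0.043 / (1.486×67.80×2.039))² = 0.001207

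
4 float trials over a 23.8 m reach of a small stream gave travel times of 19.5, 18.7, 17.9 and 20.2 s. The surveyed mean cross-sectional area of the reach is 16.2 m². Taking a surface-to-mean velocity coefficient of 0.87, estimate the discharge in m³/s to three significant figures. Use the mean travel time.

17.6 m³/s

t̄ = (19.5 + 18.7 + 17.9 + 20.2) / 4 = 19.075 s
v_surface = L / t̄ = 23.8 / 19.075 = 1.248 m/s
v_mean = 0.87 × 1.248 = 1.086 m/s
Q = A × v_mean = 16.2 × 1.086 = 17.59 m³/s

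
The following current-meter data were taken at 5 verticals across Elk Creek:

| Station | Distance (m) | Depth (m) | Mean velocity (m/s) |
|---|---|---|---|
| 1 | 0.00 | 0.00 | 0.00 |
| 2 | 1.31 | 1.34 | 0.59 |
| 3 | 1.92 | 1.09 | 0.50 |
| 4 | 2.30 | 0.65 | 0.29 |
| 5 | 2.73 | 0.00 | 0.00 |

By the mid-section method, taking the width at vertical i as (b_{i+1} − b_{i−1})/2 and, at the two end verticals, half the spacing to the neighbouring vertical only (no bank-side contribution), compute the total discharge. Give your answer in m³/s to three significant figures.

w_2 = (1.92 − 0.00)/2 = 0.96 m; q_2 = 0.59 × 1.34 × 0.96 = 0.7590 m³/s
w_3 = (2.30 − 1.31)/2 = 0.495 m; q_3 = 0.50 × 1.09 × 0.495 = 0.2698 m³/s
w_4 = (2.73 − 1.92)/2 = 0.405 m; q_4 = 0.29 × 0.65 × 0.405 = 0.07634 m³/s
Stations 1, 5 contribute zero (depth or velocity is 0).
Q = Σ qᵢ = 1.105 m³/s

1.11 m³/s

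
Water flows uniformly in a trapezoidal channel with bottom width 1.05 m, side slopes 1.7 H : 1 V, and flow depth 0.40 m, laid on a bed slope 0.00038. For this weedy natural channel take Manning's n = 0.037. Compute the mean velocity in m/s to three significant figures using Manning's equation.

0.216 m/s

A = (b + z·y)·y = (1.05 + 1.7×0.40)×0.40 = 0.6920 m²
P = b + 2y√(1+z²) = 1.05 + 2×0.40×√(1+1.7²) = 2.628 m
R = A/P = 0.6920/2.628 = 0.2633 m
Q = (1/n)·A·R^(2/3)·S^(1/2) = (1/0.037) × 0.6920 × 0.2633^(2/3) × 0.00038^(1/2) = 0.1498 m³/s
V = Q/A = 0.1498/0.6920 = 0.2165 m/s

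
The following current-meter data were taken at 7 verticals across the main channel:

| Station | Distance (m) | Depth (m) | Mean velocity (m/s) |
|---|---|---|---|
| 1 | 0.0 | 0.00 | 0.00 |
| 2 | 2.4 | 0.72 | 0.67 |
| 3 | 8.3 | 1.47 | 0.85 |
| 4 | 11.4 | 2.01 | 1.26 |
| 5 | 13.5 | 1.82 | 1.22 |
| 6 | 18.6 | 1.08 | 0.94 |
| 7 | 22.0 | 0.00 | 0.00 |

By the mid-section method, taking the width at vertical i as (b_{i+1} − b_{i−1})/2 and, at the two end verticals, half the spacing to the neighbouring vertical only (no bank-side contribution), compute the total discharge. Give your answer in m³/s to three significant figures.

26.5 m³/s

w_2 = (8.3 − 0.0)/2 = 4.15 m; q_2 = 0.67 × 0.72 × 4.15 = 2.002 m³/s
w_3 = (11.4 − 2.4)/2 = 4.5 m; q_3 = 0.85 × 1.47 × 4.5 = 5.623 m³/s
w_4 = (13.5 − 8.3)/2 = 2.6 m; q_4 = 1.26 × 2.01 × 2.6 = 6.585 m³/s
w_5 = (18.6 − 11.4)/2 = 3.6 m; q_5 = 1.22 × 1.82 × 3.6 = 7.993 m³/s
w_6 = (22.0 − 13.5)/2 = 4.25 m; q_6 = 0.94 × 1.08 × 4.25 = 4.315 m³/s
Stations 1, 7 contribute zero (depth or velocity is 0).
Q = Σ qᵢ = 26.52 m³/s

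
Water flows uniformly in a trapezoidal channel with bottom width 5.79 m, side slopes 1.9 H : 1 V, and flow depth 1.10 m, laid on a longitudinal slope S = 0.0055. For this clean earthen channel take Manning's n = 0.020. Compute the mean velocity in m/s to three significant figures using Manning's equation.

3.26 m/s

A = (b + z·y)·y = (5.79 + 1.9×1.10)×1.10 = 8.668 m²
P = b + 2y√(1+z²) = 5.79 + 2×1.10×√(1+1.9²) = 10.51 m
R = A/P = 8.668/10.51 = 0.8245 m
Q = (1/n)·A·R^(2/3)·S^(1/2) = (1/0.020) × 8.668 × 0.8245^(2/3) × 0.0055^(1/2) = 28.26 m³/s
V = Q/A = 28.26/8.668 = 3.260 m/s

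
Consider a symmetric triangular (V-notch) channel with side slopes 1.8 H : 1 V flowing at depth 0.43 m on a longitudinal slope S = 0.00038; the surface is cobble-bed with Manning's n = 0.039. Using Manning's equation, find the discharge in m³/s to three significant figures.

0.0546 m³/s

A = z·y² = 1.8×0.43² = 0.3328 m²
P = 2y√(1+z²) = 2×0.43×√(1+1.8²) = 1.771 m
R = A/P = 0.3328/1.771 = 0.1879 m
Q = (1/n)·A·R^(2/3)·S^(1/2) = (1/0.039) × 0.3328 × 0.1879^(2/3) × 0.00038^(1/2) = 0.05458 m³/s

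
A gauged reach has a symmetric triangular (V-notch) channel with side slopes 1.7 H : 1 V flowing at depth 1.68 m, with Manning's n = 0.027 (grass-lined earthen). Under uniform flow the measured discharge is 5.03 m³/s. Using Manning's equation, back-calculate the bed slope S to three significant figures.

A = z·y² = 1.7×1.68² = 4.798 m²
P = 2y√(1+z²) = 2×1.68×√(1+1.7²) = 6.627 m
R = A/P = 4.798/6.627 = 0.7240 m
S = (Q·n / (1·A·R^(2/3)))² = (5.03×0.027 / (1×4.798×0.8063))² = 0.001232

0.00123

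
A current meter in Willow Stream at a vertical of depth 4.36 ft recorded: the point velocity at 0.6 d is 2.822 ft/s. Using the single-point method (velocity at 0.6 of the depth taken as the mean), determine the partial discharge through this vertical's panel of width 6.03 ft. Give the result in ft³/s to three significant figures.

74.2 ft³/s

v̄ = v₀.₆ = 2.822 ft/s
q = v̄ × d × w = 2.822 × 4.36 × 6.03 = 74.19 ft³/s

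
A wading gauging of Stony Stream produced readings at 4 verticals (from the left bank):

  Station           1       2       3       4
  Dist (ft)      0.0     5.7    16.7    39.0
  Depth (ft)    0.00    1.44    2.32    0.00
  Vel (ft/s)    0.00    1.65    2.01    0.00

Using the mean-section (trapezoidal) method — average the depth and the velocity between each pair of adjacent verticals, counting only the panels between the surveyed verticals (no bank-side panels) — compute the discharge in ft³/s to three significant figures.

Panel 1-2: Δb = 5.7 ft, d̄ = (0.00+1.44)/2 = 0.72, v̄ = (0.00+1.65)/2 = 0.825 → q = 5.7×0.72×0.825 = 3.386 ft³/s
Panel 2-3: Δb = 11 ft, d̄ = (1.44+2.32)/2 = 1.88, v̄ = (1.65+2.01)/2 = 1.83 → q = 11×1.88×1.83 = 37.84 ft³/s
Panel 3-4: Δb = 22.3 ft, d̄ = (2.32+0.00)/2 = 1.16, v̄ = (2.01+0.00)/2 = 1.005 → q = 22.3×1.16×1.005 = 26.00 ft³/s
Q = Σ q = 67.23 ft³/s

67.2 ft³/s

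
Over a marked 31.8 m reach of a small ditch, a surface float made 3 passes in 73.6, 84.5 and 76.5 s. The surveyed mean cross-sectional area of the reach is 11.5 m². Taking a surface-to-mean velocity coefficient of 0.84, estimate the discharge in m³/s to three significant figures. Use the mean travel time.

3.93 m³/s

t̄ = (73.6 + 84.5 + 76.5) / 3 = 78.2 s
v_surface = L / t̄ = 31.8 / 78.2 = 0.4066 m/s
v_mean = 0.84 × 0.4066 = 0.3416 m/s
Q = A × v_mean = 11.5 × 0.3416 = 3.928 m³/s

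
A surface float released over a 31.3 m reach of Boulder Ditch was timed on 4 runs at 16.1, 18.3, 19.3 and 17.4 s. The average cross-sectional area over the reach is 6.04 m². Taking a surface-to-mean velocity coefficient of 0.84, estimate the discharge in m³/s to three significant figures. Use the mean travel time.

t̄ = (16.1 + 18.3 + 19.3 + 17.4) / 4 = 17.775 s
v_surface = L / t̄ = 31.3 / 17.775 = 1.761 m/s
v_mean = 0.84 × 1.761 = 1.479 m/s
Q = A × v_mean = 6.04 × 1.479 = 8.934 m³/s

8.93 m³/s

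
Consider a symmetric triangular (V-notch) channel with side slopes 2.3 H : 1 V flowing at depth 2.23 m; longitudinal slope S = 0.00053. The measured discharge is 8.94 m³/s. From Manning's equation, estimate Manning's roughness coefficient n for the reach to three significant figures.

0.0299

A = z·y² = 2.3×2.23² = 11.44 m²
P = 2y√(1+z²) = 2×2.23×√(1+2.3²) = 11.19 m
R = A/P = 11.44/11.19 = 1.023 m
n = (1/Q)·A·R^(2/3)·S^(1/2) = (1/8.94) × 11.44 × 1.015 × 0.02302 = 0.02989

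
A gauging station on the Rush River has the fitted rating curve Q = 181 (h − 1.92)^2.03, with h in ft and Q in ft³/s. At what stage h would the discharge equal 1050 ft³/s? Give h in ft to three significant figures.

h − h₀ = (Q/C)^(1/b) = (1050/181)^(1/2.03) = 2.377 ft
h = 1.92 + 2.377 = 4.297 ft

4.30 ft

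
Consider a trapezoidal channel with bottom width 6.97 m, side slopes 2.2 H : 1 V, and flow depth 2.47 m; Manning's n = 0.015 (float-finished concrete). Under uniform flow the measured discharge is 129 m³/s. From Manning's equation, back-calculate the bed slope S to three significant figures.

0.00210

A = (b + z·y)·y = (6.97 + 2.2×2.47)×2.47 = 30.64 m²
P = b + 2y√(1+z²) = 6.97 + 2×2.47×√(1+2.2²) = 18.91 m
R = A/P = 30.64/18.91 = 1.620 m
S = (Q·n / (1·A·R^(2/3)))² = (129×0.015 / (1×30.64×1.380))² = 0.002096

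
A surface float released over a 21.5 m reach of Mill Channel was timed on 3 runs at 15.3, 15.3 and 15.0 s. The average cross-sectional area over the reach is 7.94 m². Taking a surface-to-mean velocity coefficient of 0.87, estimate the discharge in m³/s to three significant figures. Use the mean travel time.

9.77 m³/s

t̄ = (15.3 + 15.3 + 15.0) / 3 = 15.2 s
v_surface = L / t̄ = 21.5 / 15.2 = 1.414 m/s
v_mean = 0.87 × 1.414 = 1.231 m/s
Q = A × v_mean = 7.94 × 1.231 = 9.771 m³/s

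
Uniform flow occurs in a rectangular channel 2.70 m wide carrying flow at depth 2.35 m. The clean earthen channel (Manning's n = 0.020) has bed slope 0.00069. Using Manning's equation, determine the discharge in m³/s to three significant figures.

7.52 m³/s

A = b·y = 2.70 × 2.35 = 6.345 m²
P = b + 2y = 2.70 + 2×2.35 = 7.400 m
R = A/P = 6.345/7.400 = 0.8574 m
Q = (1/n)·A·R^(2/3)·S^(1/2) = (1/0.020) × 6.345 × 0.8574^(2/3) × 0.00069^(1/2) = 7.521 m³/s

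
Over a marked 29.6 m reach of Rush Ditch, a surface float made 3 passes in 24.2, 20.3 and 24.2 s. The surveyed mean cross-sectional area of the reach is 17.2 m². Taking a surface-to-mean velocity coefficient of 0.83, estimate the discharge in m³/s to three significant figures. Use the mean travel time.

18.5 m³/s

t̄ = (24.2 + 20.3 + 24.2) / 3 = 22.9 s
v_surface = L / t̄ = 29.6 / 22.9 = 1.293 m/s
v_mean = 0.83 × 1.293 = 1.073 m/s
Q = A × v_mean = 17.2 × 1.073 = 18.45 m³/s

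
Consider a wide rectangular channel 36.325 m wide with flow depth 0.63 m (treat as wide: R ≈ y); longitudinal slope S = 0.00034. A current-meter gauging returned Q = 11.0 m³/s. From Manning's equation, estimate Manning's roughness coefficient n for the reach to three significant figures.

0.0282

A = b·y = 36.325 × 0.63 = 22.88 m²
Wide channel: R ≈ y = 0.63 m
n = (1/Q)·A·R^(2/3)·S^(1/2) = (1/11.0) × 22.88 × 0.7349 × 0.01844 = 0.02819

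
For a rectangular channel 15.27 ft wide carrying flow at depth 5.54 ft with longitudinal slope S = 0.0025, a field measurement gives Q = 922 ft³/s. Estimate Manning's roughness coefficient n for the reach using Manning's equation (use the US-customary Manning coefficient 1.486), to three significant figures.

0.0148

A = b·y = 15.27 × 5.54 = 84.60 ft²
P = b + 2y = 15.27 + 2×5.54 = 26.35 ft
R = A/P = 84.60/26.35 = 3.210 ft
n = (1.486/Q)·A·R^(2/3)·S^(1/2) = (1.486/922) × 84.60 × 2.176 × 0.05000 = 0.01484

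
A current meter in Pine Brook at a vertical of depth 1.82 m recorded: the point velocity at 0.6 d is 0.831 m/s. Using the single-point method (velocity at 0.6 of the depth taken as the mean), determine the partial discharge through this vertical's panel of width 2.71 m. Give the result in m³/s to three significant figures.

4.10 m³/s

v̄ = v₀.₆ = 0.831 m/s
q = v̄ × d × w = 0.8310 × 1.82 × 2.71 = 4.099 m³/s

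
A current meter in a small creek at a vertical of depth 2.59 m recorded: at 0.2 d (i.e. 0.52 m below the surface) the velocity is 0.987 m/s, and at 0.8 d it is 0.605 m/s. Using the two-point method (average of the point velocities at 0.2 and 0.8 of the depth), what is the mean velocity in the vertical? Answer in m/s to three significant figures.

0.796 m/s

v̄ = (0.987 + 0.605) / 2 = 0.7960 m/s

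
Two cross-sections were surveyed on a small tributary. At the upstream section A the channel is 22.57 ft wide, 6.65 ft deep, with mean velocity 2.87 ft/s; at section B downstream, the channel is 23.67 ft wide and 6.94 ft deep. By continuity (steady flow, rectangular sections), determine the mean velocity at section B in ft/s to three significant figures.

Q = A₁V₁ = (22.57×6.65) × 2.87 = 430.8 ft³/s
A₂ = 23.67 × 6.94 = 164.3 ft²
V₂ = Q/A₂ = 430.8/164.3 = 2.622 ft/s

2.62 ft/s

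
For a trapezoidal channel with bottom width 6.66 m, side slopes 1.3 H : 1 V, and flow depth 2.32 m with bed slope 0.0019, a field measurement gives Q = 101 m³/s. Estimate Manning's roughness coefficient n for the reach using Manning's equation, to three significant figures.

0.0131

A = (b + z·y)·y = (6.66 + 1.3×2.32)×2.32 = 22.45 m²
P = b + 2y√(1+z²) = 6.66 + 2×2.32×√(1+1.3²) = 14.27 m
R = A/P = 22.45/14.27 = 1.573 m
n = (1/Q)·A·R^(2/3)·S^(1/2) = (1/101) × 22.45 × 1.353 × 0.04359 = 0.01310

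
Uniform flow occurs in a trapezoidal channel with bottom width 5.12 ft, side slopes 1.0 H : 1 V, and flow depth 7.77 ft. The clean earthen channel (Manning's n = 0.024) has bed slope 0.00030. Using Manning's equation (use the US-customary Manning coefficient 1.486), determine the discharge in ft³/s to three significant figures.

A = (b + z·y)·y = (5.12 + 1.0×7.77)×7.77 = 100.2 ft²
P = b + 2y√(1+z²) = 5.12 + 2×7.77×√(1+1.0²) = 27.10 ft
R = A/P = 100.2/27.10 = 3.696 ft
Q = (1.486/n)·A·R^(2/3)·S^(1/2) = (1.486/0.024) × 100.2 × 3.696^(2/3) × 0.00030^(1/2) = 256.8 ft³/s

257 ft³/s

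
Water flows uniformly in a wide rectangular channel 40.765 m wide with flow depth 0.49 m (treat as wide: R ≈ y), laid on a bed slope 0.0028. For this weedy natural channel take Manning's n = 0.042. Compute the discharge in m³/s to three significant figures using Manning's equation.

A = b·y = 40.765 × 0.49 = 19.97 m²
Wide channel: R ≈ y = 0.49 m
Q = (1/n)·A·R^(2/3)·S^(1/2) = (1/0.042) × 19.97 × 0.4900^(2/3) × 0.0028^(1/2) = 15.64 m³/s

15.6 m³/s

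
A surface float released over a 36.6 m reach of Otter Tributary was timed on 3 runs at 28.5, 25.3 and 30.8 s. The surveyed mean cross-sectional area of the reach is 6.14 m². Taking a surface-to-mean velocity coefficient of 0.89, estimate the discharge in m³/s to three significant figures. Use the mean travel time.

7.09 m³/s

t̄ = (28.5 + 25.3 + 30.8) / 3 = 28.2 s
v_surface = L / t̄ = 36.6 / 28.2 = 1.298 m/s
v_mean = 0.89 × 1.298 = 1.155 m/s
Q = A × v_mean = 6.14 × 1.155 = 7.092 m³/s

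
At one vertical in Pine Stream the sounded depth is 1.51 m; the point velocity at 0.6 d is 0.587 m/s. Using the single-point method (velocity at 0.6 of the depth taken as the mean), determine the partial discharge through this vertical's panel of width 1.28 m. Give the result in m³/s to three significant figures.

1.13 m³/s

v̄ = v₀.₆ = 0.587 m/s
q = v̄ × d × w = 0.5870 × 1.51 × 1.28 = 1.135 m³/s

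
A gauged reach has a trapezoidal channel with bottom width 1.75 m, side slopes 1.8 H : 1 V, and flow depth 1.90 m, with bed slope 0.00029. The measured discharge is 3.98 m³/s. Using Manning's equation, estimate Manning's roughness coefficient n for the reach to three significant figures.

0.0428

A = (b + z·y)·y = (1.75 + 1.8×1.90)×1.90 = 9.823 m²
P = b + 2y√(1+z²) = 1.75 + 2×1.90×√(1+1.8²) = 9.575 m
R = A/P = 9.823/9.575 = 1.026 m
n = (1/Q)·A·R^(2/3)·S^(1/2) = (1/3.98) × 9.823 × 1.017 × 0.01703 = 0.04275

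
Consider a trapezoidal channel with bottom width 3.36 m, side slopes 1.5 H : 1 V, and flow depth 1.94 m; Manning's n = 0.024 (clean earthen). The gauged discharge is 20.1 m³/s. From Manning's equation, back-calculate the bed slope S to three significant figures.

A = (b + z·y)·y = (3.36 + 1.5×1.94)×1.94 = 12.16 m²
P = b + 2y√(1+z²) = 3.36 + 2×1.94×√(1+1.5²) = 10.35 m
R = A/P = 12.16/10.35 = 1.175 m
S = (Q·n / (1·A·R^(2/3)))² = (20.1×0.024 / (1×12.16×1.113))² = 0.001269

0.00127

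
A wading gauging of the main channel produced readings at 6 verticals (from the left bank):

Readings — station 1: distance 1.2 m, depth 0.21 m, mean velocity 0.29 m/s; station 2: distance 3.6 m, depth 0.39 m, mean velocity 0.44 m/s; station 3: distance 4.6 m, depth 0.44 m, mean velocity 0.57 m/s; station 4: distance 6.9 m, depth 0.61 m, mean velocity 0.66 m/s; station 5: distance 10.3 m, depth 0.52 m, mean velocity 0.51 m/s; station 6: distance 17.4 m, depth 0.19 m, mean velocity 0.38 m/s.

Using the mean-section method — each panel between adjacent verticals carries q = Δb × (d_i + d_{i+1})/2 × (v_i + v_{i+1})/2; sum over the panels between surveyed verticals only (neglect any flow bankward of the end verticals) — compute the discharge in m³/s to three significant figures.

Panel 1-2: Δb = 2.4 m, d̄ = (0.21+0.39)/2 = 0.3, v̄ = (0.29+0.44)/2 = 0.365 → q = 2.4×0.3×0.365 = 0.2628 m³/s
Panel 2-3: Δb = 1 m, d̄ = (0.39+0.44)/2 = 0.415, v̄ = (0.44+0.57)/2 = 0.505 → q = 1×0.415×0.505 = 0.2096 m³/s
Panel 3-4: Δb = 2.3 m, d̄ = (0.44+0.61)/2 = 0.525, v̄ = (0.57+0.66)/2 = 0.615 → q = 2.3×0.525×0.615 = 0.7426 m³/s
Panel 4-5: Δb = 3.4 m, d̄ = (0.61+0.52)/2 = 0.565, v̄ = (0.66+0.51)/2 = 0.585 → q = 3.4×0.565×0.585 = 1.124 m³/s
Panel 5-6: Δb = 7.1 m, d̄ = (0.52+0.19)/2 = 0.355, v̄ = (0.51+0.38)/2 = 0.445 → q = 7.1×0.355×0.445 = 1.122 m³/s
Q = Σ q = 3.460 m³/s

3.46 m³/s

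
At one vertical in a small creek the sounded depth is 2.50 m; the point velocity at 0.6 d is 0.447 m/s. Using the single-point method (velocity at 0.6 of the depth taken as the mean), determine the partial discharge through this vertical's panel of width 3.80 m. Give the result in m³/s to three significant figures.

4.25 m³/s

v̄ = v₀.₆ = 0.447 m/s
q = v̄ × d × w = 0.4470 × 2.50 × 3.80 = 4.247 m³/s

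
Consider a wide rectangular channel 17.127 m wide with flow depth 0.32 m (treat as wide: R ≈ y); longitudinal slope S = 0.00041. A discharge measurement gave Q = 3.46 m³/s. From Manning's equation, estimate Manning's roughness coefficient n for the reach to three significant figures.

0.0150

A = b·y = 17.127 × 0.32 = 5.481 m²
Wide channel: R ≈ y = 0.32 m
n = (1/Q)·A·R^(2/3)·S^(1/2) = (1/3.46) × 5.481 × 0.4678 × 0.02025 = 0.01501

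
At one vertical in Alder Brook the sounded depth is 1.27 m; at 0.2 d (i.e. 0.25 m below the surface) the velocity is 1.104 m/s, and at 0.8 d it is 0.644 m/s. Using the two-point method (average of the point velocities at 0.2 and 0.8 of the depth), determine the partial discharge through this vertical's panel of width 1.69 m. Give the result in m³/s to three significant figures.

1.88 m³/s

v̄ = (1.104 + 0.644) / 2 = 0.8740 m/s
q = v̄ × d × w = 0.8740 × 1.27 × 1.69 = 1.876 m³/s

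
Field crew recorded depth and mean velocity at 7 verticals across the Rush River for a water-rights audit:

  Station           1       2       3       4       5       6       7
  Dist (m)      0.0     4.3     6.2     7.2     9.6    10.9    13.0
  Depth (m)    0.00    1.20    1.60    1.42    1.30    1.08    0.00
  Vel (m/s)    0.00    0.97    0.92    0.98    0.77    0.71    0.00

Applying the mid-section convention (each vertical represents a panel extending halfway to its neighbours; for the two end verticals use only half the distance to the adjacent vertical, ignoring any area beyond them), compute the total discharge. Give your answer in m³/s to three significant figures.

w_2 = (6.2 − 0.0)/2 = 3.1 m; q_2 = 0.97 × 1.20 × 3.1 = 3.608 m³/s
w_3 = (7.2 − 4.3)/2 = 1.45 m; q_3 = 0.92 × 1.60 × 1.45 = 2.134 m³/s
w_4 = (9.6 − 6.2)/2 = 1.7 m; q_4 = 0.98 × 1.42 × 1.7 = 2.366 m³/s
w_5 = (10.9 − 7.2)/2 = 1.85 m; q_5 = 0.77 × 1.30 × 1.85 = 1.852 m³/s
w_6 = (13.0 − 9.6)/2 = 1.7 m; q_6 = 0.71 × 1.08 × 1.7 = 1.304 m³/s
Stations 1, 7 contribute zero (depth or velocity is 0).
Q = Σ qᵢ = 11.26 m³/s

11.3 m³/s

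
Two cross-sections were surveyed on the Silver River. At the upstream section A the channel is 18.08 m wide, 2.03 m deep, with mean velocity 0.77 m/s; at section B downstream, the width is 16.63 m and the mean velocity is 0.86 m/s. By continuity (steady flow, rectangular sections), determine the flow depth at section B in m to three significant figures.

Q = A₁V₁ = (18.08×2.03) × 0.77 = 28.26 m³/s
d₂ = Q/(b₂ V₂) = 28.26/(16.63×0.86) = 1.976 m

1.98 m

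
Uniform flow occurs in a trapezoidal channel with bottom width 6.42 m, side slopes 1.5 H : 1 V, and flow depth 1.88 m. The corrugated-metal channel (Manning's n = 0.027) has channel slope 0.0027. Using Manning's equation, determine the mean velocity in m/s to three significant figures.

2.31 m/s

A = (b + z·y)·y = (6.42 + 1.5×1.88)×1.88 = 17.37 m²
P = b + 2y√(1+z²) = 6.42 + 2×1.88×√(1+1.5²) = 13.20 m
R = A/P = 17.37/13.20 = 1.316 m
Q = (1/n)·A·R^(2/3)·S^(1/2) = (1/0.027) × 17.37 × 1.316^(2/3) × 0.0027^(1/2) = 40.15 m³/s
V = Q/A = 40.15/17.37 = 2.311 m/s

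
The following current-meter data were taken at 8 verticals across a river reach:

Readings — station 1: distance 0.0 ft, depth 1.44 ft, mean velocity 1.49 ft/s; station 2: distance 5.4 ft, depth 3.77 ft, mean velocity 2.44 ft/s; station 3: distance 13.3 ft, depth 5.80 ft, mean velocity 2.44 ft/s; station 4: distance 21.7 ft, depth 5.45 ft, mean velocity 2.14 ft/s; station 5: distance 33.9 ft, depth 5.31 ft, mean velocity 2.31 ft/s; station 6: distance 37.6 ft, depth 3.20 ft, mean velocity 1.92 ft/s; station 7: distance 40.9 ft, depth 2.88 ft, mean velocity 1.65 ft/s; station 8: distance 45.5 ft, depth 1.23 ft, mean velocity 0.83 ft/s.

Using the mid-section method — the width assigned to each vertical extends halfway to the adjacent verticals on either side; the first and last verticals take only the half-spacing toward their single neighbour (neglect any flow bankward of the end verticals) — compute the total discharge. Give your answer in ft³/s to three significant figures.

w_1 = (5.4 − 0.0)/2 = 2.7 ft; q_1 = 1.49 × 1.44 × 2.7 = 5.793 ft³/s
w_2 = (13.3 − 0.0)/2 = 6.65 ft; q_2 = 2.44 × 3.77 × 6.65 = 61.17 ft³/s
w_3 = (21.7 − 5.4)/2 = 8.15 ft; q_3 = 2.44 × 5.80 × 8.15 = 115.3 ft³/s
w_4 = (33.9 − 13.3)/2 = 10.3 ft; q_4 = 2.14 × 5.45 × 10.3 = 120.1 ft³/s
w_5 = (37.6 − 21.7)/2 = 7.95 ft; q_5 = 2.31 × 5.31 × 7.95 = 97.52 ft³/s
w_6 = (40.9 − 33.9)/2 = 3.5 ft; q_6 = 1.92 × 3.20 × 3.5 = 21.50 ft³/s
w_7 = (45.5 − 37.6)/2 = 3.95 ft; q_7 = 1.65 × 2.88 × 3.95 = 18.77 ft³/s
w_8 = (45.5 − 40.9)/2 = 2.3 ft; q_8 = 0.83 × 1.23 × 2.3 = 2.348 ft³/s
Q = Σ qᵢ = 442.6 ft³/s

443 ft³/s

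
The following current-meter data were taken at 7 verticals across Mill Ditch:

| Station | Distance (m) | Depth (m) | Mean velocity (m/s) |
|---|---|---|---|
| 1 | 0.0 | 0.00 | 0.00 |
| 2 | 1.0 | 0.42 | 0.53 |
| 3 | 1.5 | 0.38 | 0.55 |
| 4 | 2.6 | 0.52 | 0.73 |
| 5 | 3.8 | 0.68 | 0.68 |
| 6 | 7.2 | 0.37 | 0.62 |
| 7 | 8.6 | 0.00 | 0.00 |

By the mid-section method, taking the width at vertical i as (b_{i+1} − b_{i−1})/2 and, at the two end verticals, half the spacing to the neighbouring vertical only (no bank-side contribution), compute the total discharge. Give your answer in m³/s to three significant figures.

2.38 m³/s

w_2 = (1.5 − 0.0)/2 = 0.75 m; q_2 = 0.53 × 0.42 × 0.75 = 0.1670 m³/s
w_3 = (2.6 − 1.0)/2 = 0.8 m; q_3 = 0.55 × 0.38 × 0.8 = 0.1672 m³/s
w_4 = (3.8 − 1.5)/2 = 1.15 m; q_4 = 0.73 × 0.52 × 1.15 = 0.4365 m³/s
w_5 = (7.2 − 2.6)/2 = 2.3 m; q_5 = 0.68 × 0.68 × 2.3 = 1.064 m³/s
w_6 = (8.6 − 3.8)/2 = 2.4 m; q_6 = 0.62 × 0.37 × 2.4 = 0.5506 m³/s
Stations 1, 7 contribute zero (depth or velocity is 0).
Q = Σ qᵢ = 2.385 m³/s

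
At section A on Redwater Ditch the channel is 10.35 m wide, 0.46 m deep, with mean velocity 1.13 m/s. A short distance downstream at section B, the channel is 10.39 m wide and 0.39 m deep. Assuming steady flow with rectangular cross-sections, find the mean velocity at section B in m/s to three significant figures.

Q = A₁V₁ = (10.35×0.46) × 1.13 = 5.380 m³/s
A₂ = 10.39 × 0.39 = 4.052 m²
V₂ = Q/A₂ = 5.380/4.052 = 1.328 m/s

1.33 m/s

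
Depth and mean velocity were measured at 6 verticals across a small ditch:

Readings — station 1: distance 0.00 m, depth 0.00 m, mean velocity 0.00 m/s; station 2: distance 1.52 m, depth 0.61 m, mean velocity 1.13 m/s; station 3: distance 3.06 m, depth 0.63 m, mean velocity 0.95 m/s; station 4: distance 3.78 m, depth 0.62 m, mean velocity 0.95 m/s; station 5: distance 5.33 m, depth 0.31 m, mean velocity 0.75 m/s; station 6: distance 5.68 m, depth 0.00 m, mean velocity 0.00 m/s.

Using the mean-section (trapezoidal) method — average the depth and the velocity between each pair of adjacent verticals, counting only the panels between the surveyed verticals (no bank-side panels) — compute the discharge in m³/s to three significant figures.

2.32 m³/s

Panel 1-2: Δb = 1.52 m, d̄ = (0.00+0.61)/2 = 0.305, v̄ = (0.00+1.13)/2 = 0.565 → q = 1.52×0.305×0.565 = 0.2619 m³/s
Panel 2-3: Δb = 1.54 m, d̄ = (0.61+0.63)/2 = 0.62, v̄ = (1.13+0.95)/2 = 1.04 → q = 1.54×0.62×1.04 = 0.9930 m³/s
Panel 3-4: Δb = 0.72 m, d̄ = (0.63+0.62)/2 = 0.625, v̄ = (0.95+0.95)/2 = 0.95 → q = 0.72×0.625×0.95 = 0.4275 m³/s
Panel 4-5: Δb = 1.55 m, d̄ = (0.62+0.31)/2 = 0.465, v̄ = (0.95+0.75)/2 = 0.85 → q = 1.55×0.465×0.85 = 0.6126 m³/s
Panel 5-6: Δb = 0.35 m, d̄ = (0.31+0.00)/2 = 0.155, v̄ = (0.75+0.00)/2 = 0.375 → q = 0.35×0.155×0.375 = 0.02034 m³/s
Q = Σ q = 2.315 m³/s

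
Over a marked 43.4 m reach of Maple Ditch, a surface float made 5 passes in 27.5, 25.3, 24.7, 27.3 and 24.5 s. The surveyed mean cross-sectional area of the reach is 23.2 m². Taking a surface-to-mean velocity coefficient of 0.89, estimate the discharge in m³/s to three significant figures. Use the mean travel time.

34.7 m³/s

t̄ = (27.5 + 25.3 + 24.7 + 27.3 + 24.5) / 5 = 25.86 s
v_surface = L / t̄ = 43.4 / 25.86 = 1.678 m/s
v_mean = 0.89 × 1.678 = 1.494 m/s
Q = A × v_mean = 23.2 × 1.494 = 34.65 m³/s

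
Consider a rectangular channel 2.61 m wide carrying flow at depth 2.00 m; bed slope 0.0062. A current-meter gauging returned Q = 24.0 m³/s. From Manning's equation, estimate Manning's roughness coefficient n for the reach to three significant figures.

0.0146

A = b·y = 2.61 × 2.00 = 5.220 m²
P = b + 2y = 2.61 + 2×2.00 = 6.610 m
R = A/P = 5.220/6.610 = 0.7897 m
n = (1/Q)·A·R^(2/3)·S^(1/2) = (1/24.0) × 5.220 × 0.8544 × 0.07874 = 0.01463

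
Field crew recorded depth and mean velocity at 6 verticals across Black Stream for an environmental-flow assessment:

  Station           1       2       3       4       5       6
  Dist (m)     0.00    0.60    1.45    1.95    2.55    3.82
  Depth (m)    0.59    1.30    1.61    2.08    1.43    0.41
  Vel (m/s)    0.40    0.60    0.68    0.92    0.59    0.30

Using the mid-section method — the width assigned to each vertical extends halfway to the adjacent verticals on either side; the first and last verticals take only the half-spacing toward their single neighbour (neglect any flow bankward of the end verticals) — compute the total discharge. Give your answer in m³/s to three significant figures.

w_1 = (0.60 − 0.00)/2 = 0.3 m; q_1 = 0.40 × 0.59 × 0.3 = 0.07080 m³/s
w_2 = (1.45 − 0.00)/2 = 0.725 m; q_2 = 0.60 × 1.30 × 0.725 = 0.5655 m³/s
w_3 = (1.95 − 0.60)/2 = 0.675 m; q_3 = 0.68 × 1.61 × 0.675 = 0.7390 m³/s
w_4 = (2.55 − 1.45)/2 = 0.55 m; q_4 = 0.92 × 2.08 × 0.55 = 1.052 m³/s
w_5 = (3.82 − 1.95)/2 = 0.935 m; q_5 = 0.59 × 1.43 × 0.935 = 0.7889 m³/s
w_6 = (3.82 − 2.55)/2 = 0.635 m; q_6 = 0.30 × 0.41 × 0.635 = 0.07811 m³/s
Q = Σ qᵢ = 3.295 m³/s

3.29 m³/s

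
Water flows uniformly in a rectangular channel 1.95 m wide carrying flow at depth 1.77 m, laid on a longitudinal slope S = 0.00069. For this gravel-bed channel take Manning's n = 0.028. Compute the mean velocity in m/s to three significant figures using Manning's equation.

A = b·y = 1.95 × 1.77 = 3.452 m²
P = b + 2y = 1.95 + 2×1.77 = 5.490 m
R = A/P = 3.452/5.490 = 0.6287 m
Q = (1/n)·A·R^(2/3)·S^(1/2) = (1/0.028) × 3.452 × 0.6287^(2/3) × 0.00069^(1/2) = 2.376 m³/s
V = Q/A = 2.376/3.452 = 0.6885 m/s

0.688 m/s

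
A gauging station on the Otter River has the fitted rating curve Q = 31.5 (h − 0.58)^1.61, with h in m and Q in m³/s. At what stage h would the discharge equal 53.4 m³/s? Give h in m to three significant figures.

h − h₀ = (Q/C)^(1/b) = (53.4/31.5)^(1/1.61) = 1.388 m
h = 0.58 + 1.388 = 1.968 m

1.97 m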